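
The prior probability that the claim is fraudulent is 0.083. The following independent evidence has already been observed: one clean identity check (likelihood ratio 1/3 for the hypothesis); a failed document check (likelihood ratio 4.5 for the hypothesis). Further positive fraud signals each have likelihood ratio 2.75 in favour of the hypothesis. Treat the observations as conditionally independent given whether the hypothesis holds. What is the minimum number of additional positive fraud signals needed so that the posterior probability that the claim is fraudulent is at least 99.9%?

Prior odds = 0.083/0.917 = 83/917.
Combined Bayes factor of the evidence already in hand = (1/3) × 4.5 = 1.5.
Odds after that evidence = (83/917) × 1.5 = 249/1834.
Target odds = 0.999/0.001 = 999.
Need 2.75ⁿ ≥ 999 ÷ (249/1834) = 610722/83.
2.75⁸ = 214358881/65536 falls short of 610722/83 but 2.75⁹ ≈8994.86 reaches it, so n = 9.

9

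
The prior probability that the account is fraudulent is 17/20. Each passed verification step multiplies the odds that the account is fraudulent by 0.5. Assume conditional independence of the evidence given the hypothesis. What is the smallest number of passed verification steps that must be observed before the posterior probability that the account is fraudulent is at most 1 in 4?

Prior odds: 0.85 ÷ 0.15 = 17/3.
Likelihood ratio per passed verification step = 0.5.
Target odds: 0.25 ÷ 0.75 = 1/3.
Need (17/3) × 0.5ⁿ ≤ 1/3, i.e. 0.5ⁿ ≤ 1/17.
0.5⁴ = 0.0625 is still above 1/17 but 0.5⁵ = 0.03125 is at or below it, so n = 5.

5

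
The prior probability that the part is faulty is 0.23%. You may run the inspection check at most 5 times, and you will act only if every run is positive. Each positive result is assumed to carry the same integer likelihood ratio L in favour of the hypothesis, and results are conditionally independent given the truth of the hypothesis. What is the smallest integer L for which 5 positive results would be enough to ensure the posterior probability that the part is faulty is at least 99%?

Prior odds = 0.0023/0.9977 = 23/9977.
Target odds = 0.99/0.01 = 99.
Need L⁵ ≥ 99 ÷ (23/9977) = 987723/23.
8⁵ = 32768 < 987723/23 ≤ 59049 = 9⁵, so L = 9.

9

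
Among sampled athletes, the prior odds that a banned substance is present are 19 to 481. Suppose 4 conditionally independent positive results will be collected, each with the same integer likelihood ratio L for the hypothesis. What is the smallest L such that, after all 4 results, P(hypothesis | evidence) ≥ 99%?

8

Prior odds = 19/481.
Target odds = 0.99/0.01 = 99.
Need L⁴ ≥ 99 ÷ (19/481) = 47619/19.
7⁴ = 2401 < 47619/19 ≤ 4096 = 8⁴, so L = 8.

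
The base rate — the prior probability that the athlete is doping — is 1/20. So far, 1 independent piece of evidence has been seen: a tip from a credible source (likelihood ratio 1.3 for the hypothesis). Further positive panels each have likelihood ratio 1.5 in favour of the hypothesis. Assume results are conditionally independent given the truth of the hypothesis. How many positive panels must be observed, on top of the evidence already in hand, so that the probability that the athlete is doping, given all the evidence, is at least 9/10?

13

Prior odds = 0.05/0.95 = 1/19.
Bayes factor of the evidence already in hand = 1.3.
Odds after that evidence = (1/19) × 1.3 = 13/190.
Target odds = 0.9/0.1 = 9.
Need 1.5ⁿ ≥ 9 ÷ (13/190) = 1710/13.
1.5¹² = 531441/4096 falls short of 1710/13 but 1.5¹³ = 1594323/8192 reaches it, so n = 13.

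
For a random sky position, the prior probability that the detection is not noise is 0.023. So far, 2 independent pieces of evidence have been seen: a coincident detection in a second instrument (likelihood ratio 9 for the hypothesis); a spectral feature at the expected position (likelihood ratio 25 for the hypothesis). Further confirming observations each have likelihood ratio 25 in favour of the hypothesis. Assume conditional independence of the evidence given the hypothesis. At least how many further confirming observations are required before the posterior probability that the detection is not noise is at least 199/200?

2

Prior odds = 0.023/0.977 = 23/977.
Combined Bayes factor of the evidence already in hand = 9 × 25 = 225.
Odds after that evidence = (23/977) × 225 = 5175/977.
Target odds = 0.995/0.005 = 199.
Need 25ⁿ ≥ 199 ÷ (5175/977) = 194423/5175.
25¹ = 25 falls short of 194423/5175 but 25² = 625 reaches it, so n = 2.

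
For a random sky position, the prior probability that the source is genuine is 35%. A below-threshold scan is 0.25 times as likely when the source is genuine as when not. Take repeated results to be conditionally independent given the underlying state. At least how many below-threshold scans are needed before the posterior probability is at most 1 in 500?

5

Prior odds: 0.35 ÷ 0.65 = 7/13.
Likelihood ratio per below-threshold scan = 0.25.
Target odds: 0.002 ÷ 0.998 = 1/499.
Require 0.25ⁿ ≤ 1/499 ÷ (7/13) = 13/3493.
0.25⁴ = 0.00390625 is still above 13/3493 but 0.25⁵ = 1/1024 is at or below it, so n = 5.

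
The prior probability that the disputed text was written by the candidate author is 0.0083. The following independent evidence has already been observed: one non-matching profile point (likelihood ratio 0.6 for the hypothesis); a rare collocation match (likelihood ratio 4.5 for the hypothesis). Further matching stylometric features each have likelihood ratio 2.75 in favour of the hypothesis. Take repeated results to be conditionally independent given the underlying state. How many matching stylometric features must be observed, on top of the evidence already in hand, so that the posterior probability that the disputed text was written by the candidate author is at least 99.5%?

Prior odds = 0.0083/0.9917 = 83/9917.
Combined Bayes factor of the evidence already in hand = 0.6 × 4.5 = 2.7.
Odds after that evidence = (83/9917) × 2.7 = 2241/99170.
Target odds = 0.995/0.005 = 199.
Need 2.75ⁿ ≥ 199 ÷ (2241/99170) = 19734830/2241.
2.75⁸ = 214358881/65536 falls short of 19734830/2241 but 2.75⁹ ≈8994.86 reaches it, so n = 9.

9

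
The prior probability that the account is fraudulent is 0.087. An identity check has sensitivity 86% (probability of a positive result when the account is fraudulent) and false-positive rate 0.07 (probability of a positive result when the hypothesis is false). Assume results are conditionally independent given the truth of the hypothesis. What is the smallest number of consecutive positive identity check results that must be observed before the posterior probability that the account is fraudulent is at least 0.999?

4

Prior odds = 0.087/0.913 = 87/913.
Likelihood ratio of a positive result = 0.86/0.07 = 86/7.
Target odds: 0.999 ÷ 0.001 = 999.
Require (86/7)ⁿ ≥ 999 ÷ (87/913) = 304029/29.
(86/7)³ = 636056/343 falls short of 304029/29 but (86/7)⁴ = 54700816/2401 reaches it, so n = 4.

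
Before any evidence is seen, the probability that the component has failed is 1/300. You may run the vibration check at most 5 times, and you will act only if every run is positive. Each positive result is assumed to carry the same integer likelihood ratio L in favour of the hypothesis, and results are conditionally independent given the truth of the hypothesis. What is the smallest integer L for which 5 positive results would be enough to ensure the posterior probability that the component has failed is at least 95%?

Prior odds = (1/300)/(299/300) = 1/299.
Target odds = 0.95/0.05 = 19.
Need L⁵ ≥ 19 ÷ (1/299) = 5681.
5⁵ = 3125 < 5681 ≤ 7776 = 6⁵, so L = 6.

6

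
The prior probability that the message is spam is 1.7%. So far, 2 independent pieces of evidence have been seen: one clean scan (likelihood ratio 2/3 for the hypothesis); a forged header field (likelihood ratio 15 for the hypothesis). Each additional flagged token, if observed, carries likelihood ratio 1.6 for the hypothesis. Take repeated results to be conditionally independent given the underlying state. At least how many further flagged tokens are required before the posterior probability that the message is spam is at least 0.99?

14

Prior odds = 0.017/0.983 = 17/983.
Combined Bayes factor of the evidence already in hand = (2/3) × 15 = 10.
Odds after that evidence = (17/983) × 10 = 170/983.
Target odds = 0.99/0.01 = 99.
Need 1.6ⁿ ≥ 99 ÷ (170/983) = 97317/170.
1.6¹³ ≈450.36 falls short of 97317/170 but 1.6¹⁴ ≈720.576 reaches it, so n = 14.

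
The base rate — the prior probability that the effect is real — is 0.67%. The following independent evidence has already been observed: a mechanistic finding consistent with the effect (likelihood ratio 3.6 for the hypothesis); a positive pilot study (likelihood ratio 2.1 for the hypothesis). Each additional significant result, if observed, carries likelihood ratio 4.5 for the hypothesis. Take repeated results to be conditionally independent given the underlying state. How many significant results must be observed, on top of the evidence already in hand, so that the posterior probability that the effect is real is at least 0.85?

Prior odds = 0.0067/0.9933 = 67/9933.
Combined Bayes factor of the evidence already in hand = 3.6 × 2.1 = 7.56.
Odds after that evidence = (67/9933) × 7.56 = 603/11825.
Target odds = 0.85/0.15 = 17/3.
Need 4.5ⁿ ≥ 17/3 ÷ (603/11825) = 201025/1809.
4.5³ = 91.125 falls short of 201025/1809 but 4.5⁴ = 410.0625 reaches it, so n = 4.

4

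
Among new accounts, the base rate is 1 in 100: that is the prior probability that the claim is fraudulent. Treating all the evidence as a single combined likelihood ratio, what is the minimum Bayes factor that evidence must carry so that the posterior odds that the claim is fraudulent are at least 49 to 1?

Prior odds = 0.01/0.99 = 1/99.
Target odds = 49.
Required Bayes factor = 49 ÷ (1/99) = 4851.

4851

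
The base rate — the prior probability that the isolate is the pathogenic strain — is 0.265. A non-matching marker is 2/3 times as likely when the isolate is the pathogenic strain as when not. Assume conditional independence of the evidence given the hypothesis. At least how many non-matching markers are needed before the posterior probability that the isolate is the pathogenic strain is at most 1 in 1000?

15

Prior odds: 0.265 ÷ 0.735 = 53/147.
Likelihood ratio per non-matching marker = 2/3.
Target posterior odds = 0.001/0.999 = 1/999.
Need (53/147) × (2/3)ⁿ ≤ 1/999, i.e. (2/3)ⁿ ≤ 49/17649.
(2/3)¹⁴ = 16384/4782969 is still above 49/17649 but (2/3)¹⁵ = 32768/14348907 is at or below it, so n = 15.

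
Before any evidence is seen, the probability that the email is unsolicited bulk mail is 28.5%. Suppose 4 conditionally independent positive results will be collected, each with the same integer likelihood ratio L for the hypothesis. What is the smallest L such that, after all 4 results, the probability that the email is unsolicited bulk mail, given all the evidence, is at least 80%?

2

Prior odds = 0.285/0.715 = 57/143.
Target odds = 0.8/0.2 = 4.
Need L⁴ ≥ 4 ÷ (57/143) = 572/57.
1⁴ = 1 < 572/57 ≤ 16 = 2⁴, so L = 2.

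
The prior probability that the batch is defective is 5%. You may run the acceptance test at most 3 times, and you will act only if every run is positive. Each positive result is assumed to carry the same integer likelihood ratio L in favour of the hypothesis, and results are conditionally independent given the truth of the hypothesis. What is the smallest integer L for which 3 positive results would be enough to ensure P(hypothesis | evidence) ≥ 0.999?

27

Prior odds = 0.05/0.95 = 1/19.
Target odds = 0.999/0.001 = 999.
Need L³ ≥ 999 ÷ (1/19) = 18981.
26³ = 17576 < 18981 ≤ 19683 = 27³, so L = 27.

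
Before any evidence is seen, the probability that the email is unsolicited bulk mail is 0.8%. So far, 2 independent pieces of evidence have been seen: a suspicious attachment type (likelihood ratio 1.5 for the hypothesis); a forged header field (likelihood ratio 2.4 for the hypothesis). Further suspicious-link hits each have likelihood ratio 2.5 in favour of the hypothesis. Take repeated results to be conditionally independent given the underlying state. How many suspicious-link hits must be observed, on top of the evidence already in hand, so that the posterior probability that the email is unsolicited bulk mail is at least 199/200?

10

Prior odds = 0.008/0.992 = 1/124.
Combined Bayes factor of the evidence already in hand = 1.5 × 2.4 = 3.6.
Odds after that evidence = (1/124) × 3.6 = 9/310.
Target odds = 0.995/0.005 = 199.
Need 2.5ⁿ ≥ 199 ÷ (9/310) = 61690/9.
2.5⁹ = 1953125/512 falls short of 61690/9 but 2.5¹⁰ = 9765625/1024 reaches it, so n = 10.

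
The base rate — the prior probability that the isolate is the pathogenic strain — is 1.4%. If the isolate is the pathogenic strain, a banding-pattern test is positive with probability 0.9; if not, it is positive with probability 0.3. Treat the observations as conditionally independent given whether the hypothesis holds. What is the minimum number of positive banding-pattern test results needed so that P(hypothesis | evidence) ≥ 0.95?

7

Prior odds = 0.014/0.986 = 7/493.
Likelihood ratio of a positive = 0.9/0.3 = 3.
Target posterior odds = 0.95/0.05 = 19.
Require 3ⁿ ≥ 19 ÷ (7/493) = 9367/7.
3⁶ = 729 falls short of 9367/7 but 3⁷ = 2187 reaches it, so n = 7.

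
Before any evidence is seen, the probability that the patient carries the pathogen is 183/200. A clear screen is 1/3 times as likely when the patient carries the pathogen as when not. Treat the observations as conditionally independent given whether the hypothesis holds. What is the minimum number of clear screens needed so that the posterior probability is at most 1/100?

Prior odds: 0.915 ÷ 0.085 = 183/17.
Likelihood ratio per clear screen = 1/3.
Target posterior odds = 0.01/0.99 = 1/99.
Need (183/17) × (1/3)ⁿ ≤ 1/99, i.e. (1/3)ⁿ ≤ 17/18117.
(1/3)⁶ = 1/729 is still above 17/18117 but (1/3)⁷ = 1/2187 is at or below it, so n = 7.

7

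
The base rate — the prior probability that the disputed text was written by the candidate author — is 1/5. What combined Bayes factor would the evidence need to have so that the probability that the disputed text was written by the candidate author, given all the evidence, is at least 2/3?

8

Prior odds = 0.2/0.8 = 0.25.
Target odds = (2/3)/(1/3) = 2.
Required Bayes factor = 2 ÷ 0.25 = 8.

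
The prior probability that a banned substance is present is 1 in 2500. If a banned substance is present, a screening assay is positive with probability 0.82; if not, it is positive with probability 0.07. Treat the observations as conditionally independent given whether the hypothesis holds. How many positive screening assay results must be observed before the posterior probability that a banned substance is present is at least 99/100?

Prior odds: 0.0004 ÷ 0.9996 = 1/2499.
Likelihood ratio of a positive = 0.82/0.07 = 82/7.
Target odds: 0.99 ÷ 0.01 = 99.
Need (1/2499) × (82/7)ⁿ ≥ 99, i.e. (82/7)ⁿ ≥ 247401.
(82/7)⁵ ≈220587 falls short of 247401 but (82/7)⁶ ≈2.58401e+06 reaches it, so n = 6.

6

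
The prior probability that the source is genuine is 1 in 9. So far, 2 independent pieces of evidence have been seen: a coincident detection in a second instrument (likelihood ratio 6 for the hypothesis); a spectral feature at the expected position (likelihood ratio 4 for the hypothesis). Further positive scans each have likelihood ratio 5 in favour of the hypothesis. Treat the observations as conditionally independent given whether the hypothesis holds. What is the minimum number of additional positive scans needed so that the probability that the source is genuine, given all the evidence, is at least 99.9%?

Prior odds = (1/9)/(8/9) = 0.125.
Combined Bayes factor of the evidence already in hand = 6 × 4 = 24.
Odds after that evidence = 0.125 × 24 = 3.
Target odds = 0.999/0.001 = 999.
Need 5ⁿ ≥ 999 ÷ 3 = 333.
5³ = 125 falls short of 333 but 5⁴ = 625 reaches it, so n = 4.

4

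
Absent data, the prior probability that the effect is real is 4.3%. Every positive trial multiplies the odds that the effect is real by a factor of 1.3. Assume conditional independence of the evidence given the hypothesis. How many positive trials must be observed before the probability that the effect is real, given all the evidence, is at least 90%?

21

Prior odds: 0.043 ÷ 0.957 = 43/957.
Likelihood ratio per positive trial = 1.3.
Target posterior odds = 0.9/0.1 = 9.
Need (43/957) × 1.3ⁿ ≥ 9, i.e. 1.3ⁿ ≥ 8613/43.
1.3²⁰ ≈190.05 falls short of 8613/43 but 1.3²¹ ≈247.065 reaches it, so n = 21.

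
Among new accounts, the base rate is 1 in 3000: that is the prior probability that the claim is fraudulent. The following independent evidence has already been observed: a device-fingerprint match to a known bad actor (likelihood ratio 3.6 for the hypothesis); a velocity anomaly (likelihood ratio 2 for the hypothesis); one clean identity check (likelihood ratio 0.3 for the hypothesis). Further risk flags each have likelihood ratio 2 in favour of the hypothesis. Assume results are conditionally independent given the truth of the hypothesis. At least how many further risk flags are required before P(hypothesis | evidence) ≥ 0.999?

Prior odds = (1/3000)/(2999/3000) = 1/2999.
Combined Bayes factor of the evidence already in hand = 3.6 × 2 × 0.3 = 2.16.
Odds after that evidence = (1/2999) × 2.16 = 54/74975.
Target odds = 0.999/0.001 = 999.
Need 2ⁿ ≥ 999 ÷ (54/74975) = 1387037.5.
2²⁰ = 1048576 falls short of 1387037.5 but 2²¹ = 2097152 reaches it, so n = 21.

21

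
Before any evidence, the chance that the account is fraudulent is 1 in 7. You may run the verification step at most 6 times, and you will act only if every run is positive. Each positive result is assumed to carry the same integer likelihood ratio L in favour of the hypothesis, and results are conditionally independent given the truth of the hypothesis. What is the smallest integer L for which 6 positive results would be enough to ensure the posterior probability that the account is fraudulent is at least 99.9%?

Prior odds = (1/7)/(6/7) = 1/6.
Target odds = 0.999/0.001 = 999.
Need L⁶ ≥ 999 ÷ (1/6) = 5994.
4⁶ = 4096 < 5994 ≤ 15625 = 5⁶, so L = 5.

5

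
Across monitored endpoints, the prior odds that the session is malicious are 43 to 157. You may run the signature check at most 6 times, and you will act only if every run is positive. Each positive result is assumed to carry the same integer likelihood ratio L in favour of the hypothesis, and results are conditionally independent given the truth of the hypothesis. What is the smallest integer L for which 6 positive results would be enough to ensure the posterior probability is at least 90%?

Prior odds = 43/157.
Target odds = 0.9/0.1 = 9.
Need L⁶ ≥ 9 ÷ (43/157) = 1413/43.
1⁶ = 1 < 1413/43 ≤ 64 = 2⁶, so L = 2.

2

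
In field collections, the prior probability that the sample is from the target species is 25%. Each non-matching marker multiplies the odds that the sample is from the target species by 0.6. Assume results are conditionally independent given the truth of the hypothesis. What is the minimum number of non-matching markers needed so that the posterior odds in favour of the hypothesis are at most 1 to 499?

11

Prior odds: 0.25 ÷ 0.75 = 1/3.
Likelihood ratio per non-matching marker = 0.6.
Target odds = 1/499.
Need (1/3) × 0.6ⁿ ≤ 1/499, i.e. 0.6ⁿ ≤ 3/499.
0.6¹⁰ = 59049/9765625 is still above 3/499 but 0.6¹¹ = 177147/48828125 is at or below it, so n = 11.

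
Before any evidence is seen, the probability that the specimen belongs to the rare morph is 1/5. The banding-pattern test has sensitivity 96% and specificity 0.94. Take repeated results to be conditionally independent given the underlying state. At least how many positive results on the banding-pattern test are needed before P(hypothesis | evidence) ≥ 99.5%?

3

Prior odds: 0.2 ÷ 0.8 = 0.25.
False-positive rate = 1 − 0.94 = 0.06; likelihood ratio of a positive = 0.96/0.06 = 16.
Target odds: 0.995 ÷ 0.005 = 199.
Need 0.25 × 16ⁿ ≥ 199, i.e. 16ⁿ ≥ 796.
16² = 256 falls short of 796 but 16³ = 4096 reaches it, so n = 3.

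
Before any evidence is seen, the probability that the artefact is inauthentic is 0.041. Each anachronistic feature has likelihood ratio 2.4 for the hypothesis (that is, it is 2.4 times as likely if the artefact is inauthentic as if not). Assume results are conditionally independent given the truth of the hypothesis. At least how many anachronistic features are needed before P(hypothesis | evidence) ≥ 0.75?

Prior odds: 0.041 ÷ 0.959 = 41/959.
Likelihood ratio per anachronistic feature = 2.4.
Target posterior odds = 0.75/0.25 = 3.
Need (41/959) × 2.4ⁿ ≥ 3, i.e. 2.4ⁿ ≥ 2877/41.
2.4⁴ = 33.1776 falls short of 2877/41 but 2.4⁵ = 79.62624 reaches it, so n = 5.

5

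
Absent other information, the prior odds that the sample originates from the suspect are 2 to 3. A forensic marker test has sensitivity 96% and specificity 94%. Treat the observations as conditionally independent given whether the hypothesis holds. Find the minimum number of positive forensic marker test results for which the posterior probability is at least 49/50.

2

Prior odds = 2/3.
False-positive rate = 1 − 0.94 = 0.06; likelihood ratio of a positive = 0.96/0.06 = 16.
Target odds: 0.98 ÷ 0.02 = 49.
Require 16ⁿ ≥ 49 ÷ (2/3) = 73.5.
16¹ = 16 falls short of 73.5 but 16² = 256 reaches it, so n = 2.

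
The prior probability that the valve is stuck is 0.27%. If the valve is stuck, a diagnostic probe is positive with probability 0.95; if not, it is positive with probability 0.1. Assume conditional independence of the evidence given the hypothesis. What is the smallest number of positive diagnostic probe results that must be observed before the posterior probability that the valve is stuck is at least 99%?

Prior odds = 0.0027/0.9973 = 27/9973.
Likelihood ratio of a positive = 0.95/0.1 = 9.5.
Target odds: 0.99 ÷ 0.01 = 99.
Require 9.5ⁿ ≥ 99 ÷ (27/9973) = 109703/3.
9.5⁴ = 8145.0625 falls short of 109703/3 but 9.5⁵ = 77378.09375 reaches it, so n = 5.

5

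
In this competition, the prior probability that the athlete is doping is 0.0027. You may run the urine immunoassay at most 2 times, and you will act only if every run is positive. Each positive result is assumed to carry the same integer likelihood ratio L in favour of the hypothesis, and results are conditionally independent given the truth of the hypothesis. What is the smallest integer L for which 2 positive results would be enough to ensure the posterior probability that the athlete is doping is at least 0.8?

39

Prior odds = 0.0027/0.9973 = 27/9973.
Target odds = 0.8/0.2 = 4.
Need L² ≥ 4 ÷ (27/9973) = 39892/27.
38² = 1444 < 39892/27 ≤ 1521 = 39², so L = 39.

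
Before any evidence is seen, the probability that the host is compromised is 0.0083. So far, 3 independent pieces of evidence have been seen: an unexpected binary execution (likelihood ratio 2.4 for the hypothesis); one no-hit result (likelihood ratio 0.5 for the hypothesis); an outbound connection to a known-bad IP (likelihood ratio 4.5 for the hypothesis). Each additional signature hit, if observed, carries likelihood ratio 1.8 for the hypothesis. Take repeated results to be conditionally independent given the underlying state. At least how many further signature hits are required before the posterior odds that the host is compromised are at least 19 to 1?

Prior odds = 0.0083/0.9917 = 83/9917.
Combined Bayes factor of the evidence already in hand = 2.4 × 0.5 × 4.5 = 5.4.
Odds after that evidence = (83/9917) × 5.4 = 2241/49585.
Target odds = 19.
Need 1.8ⁿ ≥ 19 ÷ (2241/49585) = 942115/2241.
1.8¹⁰ ≈357.047 falls short of 942115/2241 but 1.8¹¹ ≈642.684 reaches it, so n = 11.

11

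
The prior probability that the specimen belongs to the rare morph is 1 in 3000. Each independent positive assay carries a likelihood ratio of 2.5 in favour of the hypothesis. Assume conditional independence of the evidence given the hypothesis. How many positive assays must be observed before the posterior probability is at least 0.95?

12

Prior odds: (1/3000) ÷ (2999/3000) = 1/2999.
Likelihood ratio per positive assay = 2.5.
Target posterior odds = 0.95/0.05 = 19.
Need (1/2999) × 2.5ⁿ ≥ 19, i.e. 2.5ⁿ ≥ 56981.
2.5¹¹ = 48828125/2048 falls short of 56981 but 2.5¹² = 244140625/4096 reaches it, so n = 12.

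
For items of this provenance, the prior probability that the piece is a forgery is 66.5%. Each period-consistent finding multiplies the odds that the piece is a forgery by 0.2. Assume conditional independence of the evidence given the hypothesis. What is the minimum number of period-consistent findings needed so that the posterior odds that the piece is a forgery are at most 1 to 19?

3

Prior odds = 0.665/0.335 = 133/67.
Likelihood ratio per period-consistent finding = 0.2.
Target odds = 1/19.
Require 0.2ⁿ ≤ 1/19 ÷ (133/67) = 67/2527.
0.2² = 0.04 is still above 67/2527 but 0.2³ = 0.008 is at or below it, so n = 3.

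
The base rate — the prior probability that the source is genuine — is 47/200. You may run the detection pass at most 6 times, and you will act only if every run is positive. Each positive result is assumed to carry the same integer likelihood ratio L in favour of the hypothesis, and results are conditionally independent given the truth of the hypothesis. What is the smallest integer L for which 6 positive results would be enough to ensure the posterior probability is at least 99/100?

Prior odds = 0.235/0.765 = 47/153.
Target odds = 0.99/0.01 = 99.
Need L⁶ ≥ 99 ÷ (47/153) = 15147/47.
2⁶ = 64 < 15147/47 ≤ 729 = 3⁶, so L = 3.

3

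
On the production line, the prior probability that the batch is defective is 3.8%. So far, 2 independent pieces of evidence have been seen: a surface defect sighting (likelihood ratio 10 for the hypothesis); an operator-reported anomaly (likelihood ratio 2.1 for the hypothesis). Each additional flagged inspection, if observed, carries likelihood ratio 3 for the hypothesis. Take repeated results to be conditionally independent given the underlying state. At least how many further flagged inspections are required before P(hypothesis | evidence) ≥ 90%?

3

Prior odds = 0.038/0.962 = 19/481.
Combined Bayes factor of the evidence already in hand = 10 × 2.1 = 21.
Odds after that evidence = (19/481) × 21 = 399/481.
Target odds = 0.9/0.1 = 9.
Need 3ⁿ ≥ 9 ÷ (399/481) = 1443/133.
3² = 9 falls short of 1443/133 but 3³ = 27 reaches it, so n = 3.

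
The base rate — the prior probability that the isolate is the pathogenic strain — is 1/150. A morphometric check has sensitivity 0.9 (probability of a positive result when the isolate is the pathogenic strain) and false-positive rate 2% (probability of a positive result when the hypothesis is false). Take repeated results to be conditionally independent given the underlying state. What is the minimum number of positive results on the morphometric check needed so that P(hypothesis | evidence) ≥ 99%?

Prior odds: (1/150) ÷ (149/150) = 1/149.
Likelihood ratio of a positive result = 0.9/0.02 = 45.
Target odds: 0.99 ÷ 0.01 = 99.
Need (1/149) × 45ⁿ ≥ 99, i.e. 45ⁿ ≥ 14751.
45² = 2025 falls short of 14751 but 45³ = 91125 reaches it, so n = 3.

3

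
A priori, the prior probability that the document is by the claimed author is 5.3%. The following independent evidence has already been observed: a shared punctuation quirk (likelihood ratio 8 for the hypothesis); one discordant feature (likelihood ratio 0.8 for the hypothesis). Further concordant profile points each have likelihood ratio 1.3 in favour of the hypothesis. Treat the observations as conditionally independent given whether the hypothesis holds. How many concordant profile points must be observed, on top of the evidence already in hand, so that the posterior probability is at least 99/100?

22

Prior odds = 0.053/0.947 = 53/947.
Combined Bayes factor of the evidence already in hand = 8 × 0.8 = 6.4.
Odds after that evidence = (53/947) × 6.4 = 1696/4735.
Target odds = 0.99/0.01 = 99.
Need 1.3ⁿ ≥ 99 ÷ (1696/4735) = 468765/1696.
1.3²¹ ≈247.065 falls short of 468765/1696 but 1.3²² ≈321.184 reaches it, so n = 22.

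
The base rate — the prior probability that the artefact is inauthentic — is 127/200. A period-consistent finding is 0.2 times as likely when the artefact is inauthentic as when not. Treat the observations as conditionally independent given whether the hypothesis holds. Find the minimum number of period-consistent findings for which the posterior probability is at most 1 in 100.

Prior odds = 0.635/0.365 = 127/73.
Likelihood ratio per period-consistent finding = 0.2.
Target odds: 0.01 ÷ 0.99 = 1/99.
Require 0.2ⁿ ≤ 1/99 ÷ (127/73) = 73/12573.
0.2³ = 0.008 is still above 73/12573 but 0.2⁴ = 0.0016 is at or below it, so n = 4.

4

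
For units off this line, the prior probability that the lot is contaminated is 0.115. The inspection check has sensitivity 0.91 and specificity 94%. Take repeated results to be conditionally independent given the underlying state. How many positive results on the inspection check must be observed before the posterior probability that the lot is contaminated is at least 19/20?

2

Prior odds: 0.115 ÷ 0.885 = 23/177.
False-positive rate = 1 − 0.94 = 0.06; likelihood ratio of a positive = 0.91/0.06 = 91/6.
Target odds: 0.95 ÷ 0.05 = 19.
Require (91/6)ⁿ ≥ 19 ÷ (23/177) = 3363/23.
(91/6)¹ = 91/6 falls short of 3363/23 but (91/6)² = 8281/36 reaches it, so n = 2.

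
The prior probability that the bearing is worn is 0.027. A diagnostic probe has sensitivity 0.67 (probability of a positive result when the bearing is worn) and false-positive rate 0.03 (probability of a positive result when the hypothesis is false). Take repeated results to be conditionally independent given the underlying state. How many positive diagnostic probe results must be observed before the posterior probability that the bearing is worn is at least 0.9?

Prior odds = 0.027/0.973 = 27/973.
Likelihood ratio of a positive result = 0.67/0.03 = 67/3.
Target odds: 0.9 ÷ 0.1 = 9.
Need (27/973) × (67/3)ⁿ ≥ 9, i.e. (67/3)ⁿ ≥ 973/3.
(67/3)¹ = 67/3 falls short of 973/3 but (67/3)² = 4489/9 reaches it, so n = 2.

2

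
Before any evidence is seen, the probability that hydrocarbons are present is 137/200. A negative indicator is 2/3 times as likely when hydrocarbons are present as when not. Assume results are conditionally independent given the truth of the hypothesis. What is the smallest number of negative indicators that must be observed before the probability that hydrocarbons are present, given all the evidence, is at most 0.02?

12

Prior odds = 0.685/0.315 = 137/63.
Likelihood ratio per negative indicator = 2/3.
Target odds: 0.02 ÷ 0.98 = 1/49.
Require (2/3)ⁿ ≤ 1/49 ÷ (137/63) = 9/959.
(2/3)¹¹ = 2048/177147 is still above 9/959 but (2/3)¹² = 4096/531441 is at or below it, so n = 12.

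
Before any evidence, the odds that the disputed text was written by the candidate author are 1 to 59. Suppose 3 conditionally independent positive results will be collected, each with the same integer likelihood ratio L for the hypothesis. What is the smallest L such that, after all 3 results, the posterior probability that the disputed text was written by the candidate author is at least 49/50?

Prior odds = 1/59.
Target odds = 0.98/0.02 = 49.
Need L³ ≥ 49 ÷ (1/59) = 2891.
14³ = 2744 < 2891 ≤ 3375 = 15³, so L = 15.

15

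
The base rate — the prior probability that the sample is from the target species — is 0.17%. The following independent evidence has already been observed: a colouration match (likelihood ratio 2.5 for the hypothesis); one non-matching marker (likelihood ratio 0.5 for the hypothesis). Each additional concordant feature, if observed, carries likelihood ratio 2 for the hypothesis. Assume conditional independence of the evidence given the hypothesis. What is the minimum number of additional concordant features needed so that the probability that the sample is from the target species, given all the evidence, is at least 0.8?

Prior odds = 0.0017/0.9983 = 17/9983.
Combined Bayes factor of the evidence already in hand = 2.5 × 0.5 = 1.25.
Odds after that evidence = (17/9983) × 1.25 = 85/39932.
Target odds = 0.8/0.2 = 4.
Need 2ⁿ ≥ 4 ÷ (85/39932) = 159728/85.
2¹⁰ = 1024 falls short of 159728/85 but 2¹¹ = 2048 reaches it, so n = 11.

11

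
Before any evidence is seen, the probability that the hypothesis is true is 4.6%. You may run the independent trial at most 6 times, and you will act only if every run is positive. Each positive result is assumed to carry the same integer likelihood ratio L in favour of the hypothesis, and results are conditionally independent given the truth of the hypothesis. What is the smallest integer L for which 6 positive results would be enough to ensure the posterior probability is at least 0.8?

3

Prior odds = 0.046/0.954 = 23/477.
Target odds = 0.8/0.2 = 4.
Need L⁶ ≥ 4 ÷ (23/477) = 1908/23.
2⁶ = 64 < 1908/23 ≤ 729 = 3⁶, so L = 3.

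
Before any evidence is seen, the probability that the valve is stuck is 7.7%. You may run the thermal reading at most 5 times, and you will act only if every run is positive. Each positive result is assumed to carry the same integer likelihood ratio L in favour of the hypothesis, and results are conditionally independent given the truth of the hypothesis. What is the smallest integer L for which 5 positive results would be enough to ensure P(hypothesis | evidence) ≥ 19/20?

Prior odds = 0.077/0.923 = 77/923.
Target odds = 0.95/0.05 = 19.
Need L⁵ ≥ 19 ÷ (77/923) = 17537/77.
2⁵ = 32 < 17537/77 ≤ 243 = 3⁵, so L = 3.

3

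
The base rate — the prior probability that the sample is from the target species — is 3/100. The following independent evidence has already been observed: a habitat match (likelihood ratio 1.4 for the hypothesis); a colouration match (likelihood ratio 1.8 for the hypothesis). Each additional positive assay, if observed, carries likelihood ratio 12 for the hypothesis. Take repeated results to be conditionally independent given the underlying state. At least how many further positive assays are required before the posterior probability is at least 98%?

3

Prior odds = 0.03/0.97 = 3/97.
Combined Bayes factor of the evidence already in hand = 1.4 × 1.8 = 2.52.
Odds after that evidence = (3/97) × 2.52 = 189/2425.
Target odds = 0.98/0.02 = 49.
Need 12ⁿ ≥ 49 ÷ (189/2425) = 16975/27.
12² = 144 falls short of 16975/27 but 12³ = 1728 reaches it, so n = 3.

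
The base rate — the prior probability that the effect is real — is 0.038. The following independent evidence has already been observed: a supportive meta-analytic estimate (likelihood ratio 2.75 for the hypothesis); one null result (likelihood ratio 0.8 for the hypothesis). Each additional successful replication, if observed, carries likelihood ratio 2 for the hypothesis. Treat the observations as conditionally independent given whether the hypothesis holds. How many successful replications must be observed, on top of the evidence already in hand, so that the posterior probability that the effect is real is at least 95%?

Prior odds = 0.038/0.962 = 19/481.
Combined Bayes factor of the evidence already in hand = 2.75 × 0.8 = 2.2.
Odds after that evidence = (19/481) × 2.2 = 209/2405.
Target odds = 0.95/0.05 = 19.
Need 2ⁿ ≥ 19 ÷ (209/2405) = 2405/11.
2⁷ = 128 falls short of 2405/11 but 2⁸ = 256 reaches it, so n = 8.

8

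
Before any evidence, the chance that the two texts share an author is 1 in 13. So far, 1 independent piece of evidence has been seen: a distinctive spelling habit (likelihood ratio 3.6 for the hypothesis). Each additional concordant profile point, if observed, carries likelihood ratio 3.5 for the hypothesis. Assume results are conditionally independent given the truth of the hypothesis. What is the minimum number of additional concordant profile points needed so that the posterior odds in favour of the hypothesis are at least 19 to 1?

Prior odds = (1/13)/(12/13) = 1/12.
Bayes factor of the evidence already in hand = 3.6.
Odds after that evidence = (1/12) × 3.6 = 0.3.
Target odds = 19.
Need 3.5ⁿ ≥ 19 ÷ 0.3 = 190/3.
3.5³ = 42.875 falls short of 190/3 but 3.5⁴ = 150.0625 reaches it, so n = 4.

4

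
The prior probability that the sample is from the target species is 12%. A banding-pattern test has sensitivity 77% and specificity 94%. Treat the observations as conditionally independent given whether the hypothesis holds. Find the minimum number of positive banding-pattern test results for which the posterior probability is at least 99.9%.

Prior odds = 0.12/0.88 = 3/22.
False-positive rate = 1 − 0.94 = 0.06; likelihood ratio of a positive = 0.77/0.06 = 77/6.
Target posterior odds = 0.999/0.001 = 999.
Need (3/22) × (77/6)ⁿ ≥ 999, i.e. (77/6)ⁿ ≥ 7326.
(77/6)³ = 456533/216 falls short of 7326 but (77/6)⁴ = 35153041/1296 reaches it, so n = 4.

4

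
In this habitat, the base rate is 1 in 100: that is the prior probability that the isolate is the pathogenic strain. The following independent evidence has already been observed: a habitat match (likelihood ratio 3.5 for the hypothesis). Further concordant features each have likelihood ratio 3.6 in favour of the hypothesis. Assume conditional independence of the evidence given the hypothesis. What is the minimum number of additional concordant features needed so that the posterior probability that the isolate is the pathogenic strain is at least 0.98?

Prior odds = 0.01/0.99 = 1/99.
Bayes factor of the evidence already in hand = 3.5.
Odds after that evidence = (1/99) × 3.5 = 7/198.
Target odds = 0.98/0.02 = 49.
Need 3.6ⁿ ≥ 49 ÷ (7/198) = 1386.
3.6⁵ = 604.66176 falls short of 1386 but 3.6⁶ = 34012224/15625 reaches it, so n = 6.

6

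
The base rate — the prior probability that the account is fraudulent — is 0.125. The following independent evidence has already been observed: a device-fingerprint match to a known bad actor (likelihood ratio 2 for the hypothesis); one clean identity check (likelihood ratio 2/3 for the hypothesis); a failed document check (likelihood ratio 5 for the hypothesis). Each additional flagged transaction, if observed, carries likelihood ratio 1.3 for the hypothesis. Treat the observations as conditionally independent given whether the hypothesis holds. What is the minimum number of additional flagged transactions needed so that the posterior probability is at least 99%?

Prior odds = 0.125/0.875 = 1/7.
Combined Bayes factor of the evidence already in hand = 2 × (2/3) × 5 = 20/3.
Odds after that evidence = (1/7) × 20/3 = 20/21.
Target odds = 0.99/0.01 = 99.
Need 1.3ⁿ ≥ 99 ÷ (20/21) = 103.95.
1.3¹⁷ ≈86.5042 falls short of 103.95 but 1.3¹⁸ ≈112.455 reaches it, so n = 18.

18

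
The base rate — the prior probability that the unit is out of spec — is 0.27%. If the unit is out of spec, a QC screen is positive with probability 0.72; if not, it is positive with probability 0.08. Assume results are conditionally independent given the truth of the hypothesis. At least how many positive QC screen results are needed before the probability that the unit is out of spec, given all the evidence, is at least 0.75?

Prior odds = 0.0027/0.9973 = 27/9973.
Likelihood ratio of a positive = 0.72/0.08 = 9.
Target odds: 0.75 ÷ 0.25 = 3.
Need (27/9973) × 9ⁿ ≥ 3, i.e. 9ⁿ ≥ 9973/9.
9³ = 729 falls short of 9973/9 but 9⁴ = 6561 reaches it, so n = 4.

4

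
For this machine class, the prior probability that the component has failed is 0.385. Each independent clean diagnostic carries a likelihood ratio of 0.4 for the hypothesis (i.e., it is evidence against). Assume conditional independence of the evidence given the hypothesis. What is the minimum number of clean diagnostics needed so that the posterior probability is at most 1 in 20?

Prior odds = 0.385/0.615 = 77/123.
Likelihood ratio per clean diagnostic = 0.4.
Target odds: 0.05 ÷ 0.95 = 1/19.
Require 0.4ⁿ ≤ 1/19 ÷ (77/123) = 123/1463.
0.4² = 0.16 is still above 123/1463 but 0.4³ = 0.064 is at or below it, so n = 3.

3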